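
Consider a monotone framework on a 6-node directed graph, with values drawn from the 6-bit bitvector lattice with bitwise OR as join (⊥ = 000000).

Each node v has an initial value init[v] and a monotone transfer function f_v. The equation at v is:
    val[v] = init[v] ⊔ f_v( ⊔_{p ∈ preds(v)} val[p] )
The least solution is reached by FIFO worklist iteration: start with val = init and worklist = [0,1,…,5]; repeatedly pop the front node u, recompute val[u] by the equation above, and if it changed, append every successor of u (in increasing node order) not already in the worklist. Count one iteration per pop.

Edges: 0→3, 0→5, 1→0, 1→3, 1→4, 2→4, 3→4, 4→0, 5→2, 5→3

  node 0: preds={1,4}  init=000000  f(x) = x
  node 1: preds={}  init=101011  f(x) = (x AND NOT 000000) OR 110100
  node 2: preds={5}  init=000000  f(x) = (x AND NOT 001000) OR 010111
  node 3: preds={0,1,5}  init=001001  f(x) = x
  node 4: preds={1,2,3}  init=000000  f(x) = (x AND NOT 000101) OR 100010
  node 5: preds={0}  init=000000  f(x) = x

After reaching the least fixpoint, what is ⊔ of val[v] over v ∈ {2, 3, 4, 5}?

111111

Iteration log — 13 steps:
  step 1. node 0  ⊔preds=101011  new=101011  old=000000  +wl: 
  step 2. node 1  ⊔preds=000000  new=111111  old=101011  +wl: 0
  step 3. node 2  ⊔preds=000000  new=010111  old=000000  +wl: 
  step 4. node 3  ⊔preds=111111  new=111111  old=001001  +wl: 
  step 5. node 4  ⊔preds=111111  new=111010  old=000000  +wl: 
  step 6. node 5  ⊔preds=101011  new=101011  old=000000  +wl: 2,3
  step 7. node 0  ⊔preds=111111  new=111111  old=101011  +wl: 5
  step 8. node 2  ⊔preds=101011  new=110111  old=010111  +wl: 4
  step 9. node 3  ⊔preds=111111  new=111111  stable
  step 10. node 5  ⊔preds=111111  new=111111  old=101011  +wl: 2,3
  step 11. node 4  ⊔preds=111111  new=111010  stable
  step 12. node 2  ⊔preds=111111  new=110111  stable
  step 13. node 3  ⊔preds=111111  new=111111  stable

Least fixpoint reached:
  node 0: 111111
  node 1: 111111
  node 2: 110111
  node 3: 111111
  node 4: 111010
  node 5: 111111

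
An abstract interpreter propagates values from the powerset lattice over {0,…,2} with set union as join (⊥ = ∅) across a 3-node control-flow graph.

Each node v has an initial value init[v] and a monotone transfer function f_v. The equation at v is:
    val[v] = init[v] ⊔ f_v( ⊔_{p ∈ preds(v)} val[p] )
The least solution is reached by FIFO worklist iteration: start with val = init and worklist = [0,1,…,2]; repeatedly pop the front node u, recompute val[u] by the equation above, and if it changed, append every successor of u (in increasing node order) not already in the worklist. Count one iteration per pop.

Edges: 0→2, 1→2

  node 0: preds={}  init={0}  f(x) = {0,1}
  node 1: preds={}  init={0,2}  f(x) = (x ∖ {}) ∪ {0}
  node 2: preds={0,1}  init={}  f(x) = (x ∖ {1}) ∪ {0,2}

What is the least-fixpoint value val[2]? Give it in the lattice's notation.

Trace (3 dequeues):
  [1] u=0 | in {} | out {0,1} | prev {0} | push {}
  [2] u=1 | in {} | out {0,2} | ==
  [3] u=2 | in {0,1,2} | out {0,2} | prev {} | push {}

Converged values:
  [0] {0,1}
  [1] {0,2}
  [2] {0,2}

{0,2}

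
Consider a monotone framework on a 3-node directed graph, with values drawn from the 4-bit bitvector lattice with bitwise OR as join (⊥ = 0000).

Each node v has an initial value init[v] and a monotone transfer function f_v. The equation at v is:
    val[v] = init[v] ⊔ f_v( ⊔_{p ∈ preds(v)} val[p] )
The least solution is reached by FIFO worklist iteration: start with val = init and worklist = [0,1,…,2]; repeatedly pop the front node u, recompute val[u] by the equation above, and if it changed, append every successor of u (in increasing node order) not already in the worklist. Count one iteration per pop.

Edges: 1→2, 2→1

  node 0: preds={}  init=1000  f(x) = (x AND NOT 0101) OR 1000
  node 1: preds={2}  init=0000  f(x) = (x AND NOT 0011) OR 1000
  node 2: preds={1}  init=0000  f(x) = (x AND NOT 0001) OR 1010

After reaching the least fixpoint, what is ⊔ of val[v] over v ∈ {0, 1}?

1000

Trace (4 dequeues):
  [1] u=0 | in 0000 | out 1000 | ==
  [2] u=1 | in 0000 | out 1000 | prev 0000 | push {}
  [3] u=2 | in 1000 | out 1010 | prev 0000 | push {1}
  [4] u=1 | in 1010 | out 1000 | ==

Converged values:
  [0] 1000
  [1] 1000
  [2] 1010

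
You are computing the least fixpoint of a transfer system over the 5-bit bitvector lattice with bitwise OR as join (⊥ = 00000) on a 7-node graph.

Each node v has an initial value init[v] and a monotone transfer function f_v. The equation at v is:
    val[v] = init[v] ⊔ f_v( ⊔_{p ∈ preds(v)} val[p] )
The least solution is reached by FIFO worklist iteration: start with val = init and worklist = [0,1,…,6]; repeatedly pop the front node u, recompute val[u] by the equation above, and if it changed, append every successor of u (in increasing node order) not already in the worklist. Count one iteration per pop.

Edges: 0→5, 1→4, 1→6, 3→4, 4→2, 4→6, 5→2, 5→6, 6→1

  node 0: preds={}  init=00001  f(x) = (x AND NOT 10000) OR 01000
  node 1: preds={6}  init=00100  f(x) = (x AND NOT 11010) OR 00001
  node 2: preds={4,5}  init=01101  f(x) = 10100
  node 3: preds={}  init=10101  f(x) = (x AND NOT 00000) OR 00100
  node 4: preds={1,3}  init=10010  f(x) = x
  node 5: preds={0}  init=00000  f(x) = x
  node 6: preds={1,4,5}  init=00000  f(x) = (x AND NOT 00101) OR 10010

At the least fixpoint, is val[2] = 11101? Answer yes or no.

yes

Iteration log — 9 steps:
  step 1. node 0  ⊔preds=00000  new=01001  old=00001  +wl: 
  step 2. node 1  ⊔preds=00000  new=00101  old=00100  +wl: 
  step 3. node 2  ⊔preds=10010  new=11101  old=01101  +wl: 
  step 4. node 3  ⊔preds=00000  new=10101  stable
  step 5. node 4  ⊔preds=10101  new=10111  old=10010  +wl: 2
  step 6. node 5  ⊔preds=01001  new=01001  old=00000  +wl: 
  step 7. node 6  ⊔preds=11111  new=11010  old=00000  +wl: 1
  step 8. node 2  ⊔preds=11111  new=11101  stable
  step 9. node 1  ⊔preds=11010  new=00101  stable

Least fixpoint reached:
  node 0: 01001
  node 1: 00101
  node 2: 11101
  node 3: 10101
  node 4: 10111
  node 5: 01001
  node 6: 11010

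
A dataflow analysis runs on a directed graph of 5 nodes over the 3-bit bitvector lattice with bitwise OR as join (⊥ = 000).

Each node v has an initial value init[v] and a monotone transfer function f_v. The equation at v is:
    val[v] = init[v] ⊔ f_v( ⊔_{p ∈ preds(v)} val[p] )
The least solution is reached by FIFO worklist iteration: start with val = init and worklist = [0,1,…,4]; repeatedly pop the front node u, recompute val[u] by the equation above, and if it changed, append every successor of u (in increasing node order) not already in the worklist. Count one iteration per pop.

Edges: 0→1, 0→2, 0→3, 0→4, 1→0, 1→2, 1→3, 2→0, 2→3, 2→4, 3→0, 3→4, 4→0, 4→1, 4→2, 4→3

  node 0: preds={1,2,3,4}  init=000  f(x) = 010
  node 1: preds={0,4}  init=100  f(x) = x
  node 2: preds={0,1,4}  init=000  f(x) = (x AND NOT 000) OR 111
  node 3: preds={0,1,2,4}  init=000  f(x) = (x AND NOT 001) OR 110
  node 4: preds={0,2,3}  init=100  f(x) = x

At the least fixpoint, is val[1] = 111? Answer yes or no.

yes

Trace (10 dequeues):
  [1] u=0 | in 100 | out 010 | prev 000 | push {}
  [2] u=1 | in 110 | out 110 | prev 100 | push {0}
  [3] u=2 | in 110 | out 111 | prev 000 | push {}
  [4] u=3 | in 111 | out 110 | prev 000 | push {}
  [5] u=4 | in 111 | out 111 | prev 100 | push {1,2,3}
  [6] u=0 | in 111 | out 010 | ==
  [7] u=1 | in 111 | out 111 | prev 110 | push {0}
  [8] u=2 | in 111 | out 111 | ==
  [9] u=3 | in 111 | out 110 | ==
  [10] u=0 | in 111 | out 010 | ==

Converged values:
  [0] 010
  [1] 111
  [2] 111
  [3] 110
  [4] 111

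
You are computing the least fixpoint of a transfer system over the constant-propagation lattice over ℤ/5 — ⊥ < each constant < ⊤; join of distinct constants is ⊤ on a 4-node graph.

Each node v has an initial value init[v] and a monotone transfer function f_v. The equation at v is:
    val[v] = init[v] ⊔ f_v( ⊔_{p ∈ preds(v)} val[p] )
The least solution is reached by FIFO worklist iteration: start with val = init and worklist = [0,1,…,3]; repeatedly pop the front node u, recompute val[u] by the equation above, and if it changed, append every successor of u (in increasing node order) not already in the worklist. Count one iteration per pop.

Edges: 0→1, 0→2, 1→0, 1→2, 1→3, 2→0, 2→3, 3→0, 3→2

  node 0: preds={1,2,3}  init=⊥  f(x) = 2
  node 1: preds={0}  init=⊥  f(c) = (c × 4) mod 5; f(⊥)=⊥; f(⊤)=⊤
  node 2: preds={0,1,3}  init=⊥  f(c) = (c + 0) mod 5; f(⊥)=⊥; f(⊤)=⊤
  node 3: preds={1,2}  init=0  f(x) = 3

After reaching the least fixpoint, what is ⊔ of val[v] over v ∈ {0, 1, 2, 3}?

⊤

Iteration log — 6 steps:
  step 1. node 0  ⊔preds=0  new=2  old=⊥  +wl: 
  step 2. node 1  ⊔preds=2  new=3  old=⊥  +wl: 0
  step 3. node 2  ⊔preds=⊤  new=⊤  old=⊥  +wl: 
  step 4. node 3  ⊔preds=⊤  new=⊤  old=0  +wl: 2
  step 5. node 0  ⊔preds=⊤  new=2  stable
  step 6. node 2  ⊔preds=⊤  new=⊤  stable

Least fixpoint reached:
  node 0: 2
  node 1: 3
  node 2: ⊤
  node 3: ⊤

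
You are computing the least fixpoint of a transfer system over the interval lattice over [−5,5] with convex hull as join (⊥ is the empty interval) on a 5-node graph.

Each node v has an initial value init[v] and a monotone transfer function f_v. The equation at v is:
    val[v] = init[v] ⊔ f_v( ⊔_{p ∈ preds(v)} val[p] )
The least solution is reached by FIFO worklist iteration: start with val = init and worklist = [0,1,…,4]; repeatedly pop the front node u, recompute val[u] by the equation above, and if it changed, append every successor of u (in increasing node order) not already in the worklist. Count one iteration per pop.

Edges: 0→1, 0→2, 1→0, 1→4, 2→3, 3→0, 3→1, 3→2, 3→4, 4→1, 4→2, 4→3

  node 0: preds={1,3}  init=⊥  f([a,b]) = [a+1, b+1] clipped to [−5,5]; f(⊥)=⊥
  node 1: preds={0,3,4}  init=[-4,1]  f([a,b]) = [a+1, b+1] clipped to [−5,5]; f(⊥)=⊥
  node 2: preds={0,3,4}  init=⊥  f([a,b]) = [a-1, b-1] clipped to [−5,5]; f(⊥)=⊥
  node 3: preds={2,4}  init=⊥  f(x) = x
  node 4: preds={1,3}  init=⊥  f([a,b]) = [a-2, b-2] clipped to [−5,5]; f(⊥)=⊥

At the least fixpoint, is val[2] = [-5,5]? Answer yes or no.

Iteration log — 18 steps:
  step 1. node 0  ⊔preds=[-4,1]  new=[-3,2]  old=⊥  +wl: 
  step 2. node 1  ⊔preds=[-3,2]  new=[-4,3]  old=[-4,1]  +wl: 0
  step 3. node 2  ⊔preds=[-3,2]  new=[-4,1]  old=⊥  +wl: 
  step 4. node 3  ⊔preds=[-4,1]  new=[-4,1]  old=⊥  +wl: 1,2
  step 5. node 4  ⊔preds=[-4,3]  new=[-5,1]  old=⊥  +wl: 3
  step 6. node 0  ⊔preds=[-4,3]  new=[-3,4]  old=[-3,2]  +wl: 
  step 7. node 1  ⊔preds=[-5,4]  new=[-4,5]  old=[-4,3]  +wl: 0,4
  step 8. node 2  ⊔preds=[-5,4]  new=[-5,3]  old=[-4,1]  +wl: 
  step 9. node 3  ⊔preds=[-5,3]  new=[-5,3]  old=[-4,1]  +wl: 1,2
  step 10. node 0  ⊔preds=[-5,5]  new=[-4,5]  old=[-3,4]  +wl: 
  step 11. node 4  ⊔preds=[-5,5]  new=[-5,3]  old=[-5,1]  +wl: 3
  step 12. node 1  ⊔preds=[-5,5]  new=[-4,5]  stable
  step 13. node 2  ⊔preds=[-5,5]  new=[-5,4]  old=[-5,3]  +wl: 
  step 14. node 3  ⊔preds=[-5,4]  new=[-5,4]  old=[-5,3]  +wl: 0,1,2,4
  step 15. node 0  ⊔preds=[-5,5]  new=[-4,5]  stable
  step 16. node 1  ⊔preds=[-5,5]  new=[-4,5]  stable
  step 17. node 2  ⊔preds=[-5,5]  new=[-5,4]  stable
  step 18. node 4  ⊔preds=[-5,5]  new=[-5,3]  stable

Least fixpoint reached:
  node 0: [-4,5]
  node 1: [-4,5]
  node 2: [-5,4]
  node 3: [-5,4]
  node 4: [-5,3]

no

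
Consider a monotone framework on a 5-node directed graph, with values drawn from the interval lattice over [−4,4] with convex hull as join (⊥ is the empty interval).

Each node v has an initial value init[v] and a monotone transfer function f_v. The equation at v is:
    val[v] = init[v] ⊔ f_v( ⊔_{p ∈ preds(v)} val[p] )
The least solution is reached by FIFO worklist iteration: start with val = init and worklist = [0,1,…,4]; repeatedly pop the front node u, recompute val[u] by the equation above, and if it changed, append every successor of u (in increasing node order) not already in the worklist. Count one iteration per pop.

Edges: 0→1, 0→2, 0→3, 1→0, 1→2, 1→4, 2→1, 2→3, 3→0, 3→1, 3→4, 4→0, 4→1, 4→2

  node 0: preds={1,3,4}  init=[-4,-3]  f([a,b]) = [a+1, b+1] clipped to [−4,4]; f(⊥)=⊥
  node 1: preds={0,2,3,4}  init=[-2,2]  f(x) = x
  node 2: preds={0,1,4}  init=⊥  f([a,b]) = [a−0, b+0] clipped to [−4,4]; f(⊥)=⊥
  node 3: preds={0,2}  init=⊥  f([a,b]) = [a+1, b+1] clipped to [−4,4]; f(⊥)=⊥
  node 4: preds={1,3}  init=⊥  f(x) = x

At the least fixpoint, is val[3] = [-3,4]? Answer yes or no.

yes

Trace (12 dequeues):
  [1] u=0 | in [-2,2] | out [-4,3] | prev [-4,-3] | push {}
  [2] u=1 | in [-4,3] | out [-4,3] | prev [-2,2] | push {0}
  [3] u=2 | in [-4,3] | out [-4,3] | prev ⊥ | push {1}
  [4] u=3 | in [-4,3] | out [-3,4] | prev ⊥ | push {}
  [5] u=4 | in [-4,4] | out [-4,4] | prev ⊥ | push {2}
  [6] u=0 | in [-4,4] | out [-4,4] | prev [-4,3] | push {3}
  [7] u=1 | in [-4,4] | out [-4,4] | prev [-4,3] | push {0,4}
  [8] u=2 | in [-4,4] | out [-4,4] | prev [-4,3] | push {1}
  [9] u=3 | in [-4,4] | out [-3,4] | ==
  [10] u=0 | in [-4,4] | out [-4,4] | ==
  [11] u=4 | in [-4,4] | out [-4,4] | ==
  [12] u=1 | in [-4,4] | out [-4,4] | ==

Converged values:
  [0] [-4,4]
  [1] [-4,4]
  [2] [-4,4]
  [3] [-3,4]
  [4] [-4,4]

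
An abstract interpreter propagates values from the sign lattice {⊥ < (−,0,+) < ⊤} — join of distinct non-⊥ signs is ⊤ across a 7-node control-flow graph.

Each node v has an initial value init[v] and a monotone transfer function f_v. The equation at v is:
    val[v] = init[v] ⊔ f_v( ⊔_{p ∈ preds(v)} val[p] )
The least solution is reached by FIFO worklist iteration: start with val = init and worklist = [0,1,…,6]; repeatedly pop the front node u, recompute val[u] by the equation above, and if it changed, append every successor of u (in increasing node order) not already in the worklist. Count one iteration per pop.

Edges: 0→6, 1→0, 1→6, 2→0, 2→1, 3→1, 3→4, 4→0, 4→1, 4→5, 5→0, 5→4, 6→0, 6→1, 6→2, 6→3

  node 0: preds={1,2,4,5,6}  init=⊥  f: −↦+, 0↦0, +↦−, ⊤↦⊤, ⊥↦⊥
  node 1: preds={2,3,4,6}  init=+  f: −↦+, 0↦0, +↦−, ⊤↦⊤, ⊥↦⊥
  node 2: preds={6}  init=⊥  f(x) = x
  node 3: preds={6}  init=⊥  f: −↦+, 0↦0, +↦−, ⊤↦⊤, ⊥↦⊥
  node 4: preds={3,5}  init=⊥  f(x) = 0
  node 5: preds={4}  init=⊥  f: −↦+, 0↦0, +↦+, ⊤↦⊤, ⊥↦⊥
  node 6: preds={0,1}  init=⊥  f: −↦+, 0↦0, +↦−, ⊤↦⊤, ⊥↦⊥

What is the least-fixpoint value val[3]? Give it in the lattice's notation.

⊤

Trace (16 dequeues):
  [1] u=0 | in + | out − | prev ⊥ | push {}
  [2] u=1 | in ⊥ | out + | ==
  [3] u=2 | in ⊥ | out ⊥ | ==
  [4] u=3 | in ⊥ | out ⊥ | ==
  [5] u=4 | in ⊥ | out 0 | prev ⊥ | push {0,1}
  [6] u=5 | in 0 | out 0 | prev ⊥ | push {4}
  [7] u=6 | in ⊤ | out ⊤ | prev ⊥ | push {2,3}
  [8] u=0 | in ⊤ | out ⊤ | prev − | push {6}
  [9] u=1 | in ⊤ | out ⊤ | prev + | push {0}
  [10] u=4 | in 0 | out 0 | ==
  [11] u=2 | in ⊤ | out ⊤ | prev ⊥ | push {1}
  [12] u=3 | in ⊤ | out ⊤ | prev ⊥ | push {4}
  [13] u=6 | in ⊤ | out ⊤ | ==
  [14] u=0 | in ⊤ | out ⊤ | ==
  [15] u=1 | in ⊤ | out ⊤ | ==
  [16] u=4 | in ⊤ | out 0 | ==

Converged values:
  [0] ⊤
  [1] ⊤
  [2] ⊤
  [3] ⊤
  [4] 0
  [5] 0
  [6] ⊤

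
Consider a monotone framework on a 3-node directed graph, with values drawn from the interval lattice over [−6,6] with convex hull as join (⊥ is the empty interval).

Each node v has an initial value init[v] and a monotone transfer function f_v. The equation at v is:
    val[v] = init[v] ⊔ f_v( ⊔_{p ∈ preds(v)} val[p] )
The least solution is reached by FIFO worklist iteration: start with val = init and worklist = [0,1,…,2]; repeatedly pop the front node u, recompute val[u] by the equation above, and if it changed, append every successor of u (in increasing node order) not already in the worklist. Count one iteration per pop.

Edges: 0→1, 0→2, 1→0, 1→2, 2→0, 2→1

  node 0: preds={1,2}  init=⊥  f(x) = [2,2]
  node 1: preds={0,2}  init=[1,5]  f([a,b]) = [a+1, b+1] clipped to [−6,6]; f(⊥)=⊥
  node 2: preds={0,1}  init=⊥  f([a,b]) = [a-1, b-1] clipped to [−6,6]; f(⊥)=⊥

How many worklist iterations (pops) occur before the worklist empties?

5

Iteration log — 5 steps:
  step 1. node 0  ⊔preds=[1,5]  new=[2,2]  old=⊥  +wl: 
  step 2. node 1  ⊔preds=[2,2]  new=[1,5]  stable
  step 3. node 2  ⊔preds=[1,5]  new=[0,4]  old=⊥  +wl: 0,1
  step 4. node 0  ⊔preds=[0,5]  new=[2,2]  stable
  step 5. node 1  ⊔preds=[0,4]  new=[1,5]  stable

Least fixpoint reached:
  node 0: [2,2]
  node 1: [1,5]
  node 2: [0,4]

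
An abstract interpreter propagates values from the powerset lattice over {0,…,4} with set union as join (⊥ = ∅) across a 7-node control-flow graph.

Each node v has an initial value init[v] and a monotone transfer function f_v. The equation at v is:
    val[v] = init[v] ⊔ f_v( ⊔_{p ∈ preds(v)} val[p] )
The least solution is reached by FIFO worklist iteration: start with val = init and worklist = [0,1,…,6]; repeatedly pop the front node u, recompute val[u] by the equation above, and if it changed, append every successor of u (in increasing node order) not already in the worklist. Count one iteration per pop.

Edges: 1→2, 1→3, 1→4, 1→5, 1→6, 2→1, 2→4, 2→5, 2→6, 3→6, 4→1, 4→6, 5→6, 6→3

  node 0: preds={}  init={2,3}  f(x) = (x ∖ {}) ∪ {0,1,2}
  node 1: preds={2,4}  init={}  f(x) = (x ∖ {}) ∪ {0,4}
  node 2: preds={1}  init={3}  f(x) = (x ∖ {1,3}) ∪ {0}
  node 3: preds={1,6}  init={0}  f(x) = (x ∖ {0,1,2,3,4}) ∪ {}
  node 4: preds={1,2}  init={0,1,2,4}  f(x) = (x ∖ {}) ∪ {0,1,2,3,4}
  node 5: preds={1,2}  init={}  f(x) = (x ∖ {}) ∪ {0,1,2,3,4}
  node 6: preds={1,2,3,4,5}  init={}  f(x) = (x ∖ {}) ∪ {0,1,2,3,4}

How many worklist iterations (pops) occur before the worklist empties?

9

Trace (9 dequeues):
  [1] u=0 | in {} | out {0,1,2,3} | prev {2,3} | push {}
  [2] u=1 | in {0,1,2,3,4} | out {0,1,2,3,4} | prev {} | push {}
  [3] u=2 | in {0,1,2,3,4} | out {0,2,3,4} | prev {3} | push {1}
  [4] u=3 | in {0,1,2,3,4} | out {0} | ==
  [5] u=4 | in {0,1,2,3,4} | out {0,1,2,3,4} | prev {0,1,2,4} | push {}
  [6] u=5 | in {0,1,2,3,4} | out {0,1,2,3,4} | prev {} | push {}
  [7] u=6 | in {0,1,2,3,4} | out {0,1,2,3,4} | prev {} | push {3}
  [8] u=1 | in {0,1,2,3,4} | out {0,1,2,3,4} | ==
  [9] u=3 | in {0,1,2,3,4} | out {0} | ==

Converged values:
  [0] {0,1,2,3}
  [1] {0,1,2,3,4}
  [2] {0,2,3,4}
  [3] {0}
  [4] {0,1,2,3,4}
  [5] {0,1,2,3,4}
  [6] {0,1,2,3,4}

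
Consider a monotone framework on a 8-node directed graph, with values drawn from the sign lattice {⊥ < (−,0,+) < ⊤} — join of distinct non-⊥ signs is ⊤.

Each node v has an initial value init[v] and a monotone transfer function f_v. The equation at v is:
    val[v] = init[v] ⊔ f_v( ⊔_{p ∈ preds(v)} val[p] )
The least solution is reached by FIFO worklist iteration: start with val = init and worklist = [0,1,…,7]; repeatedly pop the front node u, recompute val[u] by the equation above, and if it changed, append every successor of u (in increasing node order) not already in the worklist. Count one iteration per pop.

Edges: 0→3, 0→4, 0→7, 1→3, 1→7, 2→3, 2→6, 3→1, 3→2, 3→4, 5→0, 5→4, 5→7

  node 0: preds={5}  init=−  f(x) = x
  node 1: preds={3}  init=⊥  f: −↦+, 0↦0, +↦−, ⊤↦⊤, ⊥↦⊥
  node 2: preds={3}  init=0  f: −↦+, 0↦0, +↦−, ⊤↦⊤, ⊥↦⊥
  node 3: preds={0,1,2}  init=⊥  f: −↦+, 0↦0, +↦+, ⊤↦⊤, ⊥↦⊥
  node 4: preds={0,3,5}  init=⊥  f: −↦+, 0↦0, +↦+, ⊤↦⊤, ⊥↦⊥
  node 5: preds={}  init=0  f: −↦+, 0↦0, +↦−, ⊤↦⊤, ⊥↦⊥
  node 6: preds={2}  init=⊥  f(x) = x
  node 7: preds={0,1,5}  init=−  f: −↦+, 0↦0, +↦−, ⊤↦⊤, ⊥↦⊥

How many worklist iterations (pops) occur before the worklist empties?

13

Iteration log — 13 steps:
  step 1. node 0  ⊔preds=0  new=⊤  old=−  +wl: 
  step 2. node 1  ⊔preds=⊥  new=⊥  stable
  step 3. node 2  ⊔preds=⊥  new=0  stable
  step 4. node 3  ⊔preds=⊤  new=⊤  old=⊥  +wl: 1,2
  step 5. node 4  ⊔preds=⊤  new=⊤  old=⊥  +wl: 
  step 6. node 5  ⊔preds=⊥  new=0  stable
  step 7. node 6  ⊔preds=0  new=0  old=⊥  +wl: 
  step 8. node 7  ⊔preds=⊤  new=⊤  old=−  +wl: 
  step 9. node 1  ⊔preds=⊤  new=⊤  old=⊥  +wl: 3,7
  step 10. node 2  ⊔preds=⊤  new=⊤  old=0  +wl: 6
  step 11. node 3  ⊔preds=⊤  new=⊤  stable
  step 12. node 7  ⊔preds=⊤  new=⊤  stable
  step 13. node 6  ⊔preds=⊤  new=⊤  old=0  +wl: 

Least fixpoint reached:
  node 0: ⊤
  node 1: ⊤
  node 2: ⊤
  node 3: ⊤
  node 4: ⊤
  node 5: 0
  node 6: ⊤
  node 7: ⊤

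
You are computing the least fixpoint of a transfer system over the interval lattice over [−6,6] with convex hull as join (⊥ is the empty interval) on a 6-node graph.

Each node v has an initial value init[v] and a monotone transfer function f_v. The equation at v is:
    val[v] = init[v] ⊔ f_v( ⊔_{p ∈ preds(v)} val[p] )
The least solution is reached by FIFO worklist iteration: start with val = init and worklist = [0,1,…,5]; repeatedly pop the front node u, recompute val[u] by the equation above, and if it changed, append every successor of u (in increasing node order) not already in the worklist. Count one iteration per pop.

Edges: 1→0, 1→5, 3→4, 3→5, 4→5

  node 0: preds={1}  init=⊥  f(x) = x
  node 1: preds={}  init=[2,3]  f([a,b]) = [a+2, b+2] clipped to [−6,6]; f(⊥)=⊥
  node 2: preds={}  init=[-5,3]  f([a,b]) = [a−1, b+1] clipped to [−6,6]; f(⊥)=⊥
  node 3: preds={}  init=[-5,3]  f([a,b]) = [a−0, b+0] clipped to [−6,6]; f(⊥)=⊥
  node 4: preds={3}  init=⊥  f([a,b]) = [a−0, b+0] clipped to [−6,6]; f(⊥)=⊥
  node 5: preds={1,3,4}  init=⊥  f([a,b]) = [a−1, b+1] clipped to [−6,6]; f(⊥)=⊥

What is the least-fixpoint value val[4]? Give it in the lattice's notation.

Trace (6 dequeues):
  [1] u=0 | in [2,3] | out [2,3] | prev ⊥ | push {}
  [2] u=1 | in ⊥ | out [2,3] | ==
  [3] u=2 | in ⊥ | out [-5,3] | ==
  [4] u=3 | in ⊥ | out [-5,3] | ==
  [5] u=4 | in [-5,3] | out [-5,3] | prev ⊥ | push {}
  [6] u=5 | in [-5,3] | out [-6,4] | prev ⊥ | push {}

Converged values:
  [0] [2,3]
  [1] [2,3]
  [2] [-5,3]
  [3] [-5,3]
  [4] [-5,3]
  [5] [-6,4]

[-5,3]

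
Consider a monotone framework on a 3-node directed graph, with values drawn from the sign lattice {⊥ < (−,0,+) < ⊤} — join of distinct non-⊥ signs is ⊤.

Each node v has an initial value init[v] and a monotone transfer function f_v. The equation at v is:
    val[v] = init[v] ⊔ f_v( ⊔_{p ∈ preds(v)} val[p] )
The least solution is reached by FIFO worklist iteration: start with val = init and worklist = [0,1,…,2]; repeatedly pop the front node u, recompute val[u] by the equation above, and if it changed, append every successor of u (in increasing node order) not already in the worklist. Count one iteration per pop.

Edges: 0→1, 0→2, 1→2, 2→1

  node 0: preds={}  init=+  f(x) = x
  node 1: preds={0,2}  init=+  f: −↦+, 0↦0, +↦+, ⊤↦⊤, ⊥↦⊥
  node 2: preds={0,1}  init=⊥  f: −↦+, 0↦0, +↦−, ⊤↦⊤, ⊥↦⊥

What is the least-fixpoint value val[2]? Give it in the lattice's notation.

⊤

Trace (6 dequeues):
  [1] u=0 | in ⊥ | out + | ==
  [2] u=1 | in + | out + | ==
  [3] u=2 | in + | out − | prev ⊥ | push {1}
  [4] u=1 | in ⊤ | out ⊤ | prev + | push {2}
  [5] u=2 | in ⊤ | out ⊤ | prev − | push {1}
  [6] u=1 | in ⊤ | out ⊤ | ==

Converged values:
  [0] +
  [1] ⊤
  [2] ⊤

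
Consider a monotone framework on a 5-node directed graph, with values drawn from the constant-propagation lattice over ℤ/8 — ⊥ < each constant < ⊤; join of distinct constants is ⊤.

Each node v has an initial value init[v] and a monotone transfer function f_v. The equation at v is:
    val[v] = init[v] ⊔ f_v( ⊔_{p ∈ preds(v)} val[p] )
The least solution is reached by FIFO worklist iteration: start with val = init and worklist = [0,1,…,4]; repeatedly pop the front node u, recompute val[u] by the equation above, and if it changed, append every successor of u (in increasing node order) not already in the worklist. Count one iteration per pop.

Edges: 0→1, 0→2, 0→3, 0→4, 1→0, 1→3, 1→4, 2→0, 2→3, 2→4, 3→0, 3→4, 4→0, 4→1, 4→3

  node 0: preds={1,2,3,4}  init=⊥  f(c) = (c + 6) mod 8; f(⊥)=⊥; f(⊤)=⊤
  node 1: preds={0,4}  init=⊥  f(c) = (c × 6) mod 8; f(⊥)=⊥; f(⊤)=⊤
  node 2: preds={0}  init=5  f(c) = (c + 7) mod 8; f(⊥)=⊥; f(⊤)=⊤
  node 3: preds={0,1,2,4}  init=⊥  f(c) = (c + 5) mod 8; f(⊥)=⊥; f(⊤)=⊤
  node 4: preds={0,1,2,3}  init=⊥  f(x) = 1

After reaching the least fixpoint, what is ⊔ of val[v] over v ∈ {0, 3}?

Worklist (11 pops):
  #1 pop 0: in=5 → 3 (was ⊥); enqueue []
  #2 pop 1: in=3 → 2 (was ⊥); enqueue [0]
  #3 pop 2: in=3 → ⊤ (was 5); enqueue []
  #4 pop 3: in=⊤ → ⊤ (was ⊥); enqueue []
  #5 pop 4: in=⊤ → 1 (was ⊥); enqueue [1,3]
  #6 pop 0: in=⊤ → ⊤ (was 3); enqueue [2,4]
  #7 pop 1: in=⊤ → ⊤ (was 2); enqueue [0]
  #8 pop 3: in=⊤ → ⊤ (no change)
  #9 pop 2: in=⊤ → ⊤ (no change)
  #10 pop 4: in=⊤ → 1 (no change)
  #11 pop 0: in=⊤ → ⊤ (no change)

Fixpoint:
  val[0] = ⊤
  val[1] = ⊤
  val[2] = ⊤
  val[3] = ⊤
  val[4] = 1

⊤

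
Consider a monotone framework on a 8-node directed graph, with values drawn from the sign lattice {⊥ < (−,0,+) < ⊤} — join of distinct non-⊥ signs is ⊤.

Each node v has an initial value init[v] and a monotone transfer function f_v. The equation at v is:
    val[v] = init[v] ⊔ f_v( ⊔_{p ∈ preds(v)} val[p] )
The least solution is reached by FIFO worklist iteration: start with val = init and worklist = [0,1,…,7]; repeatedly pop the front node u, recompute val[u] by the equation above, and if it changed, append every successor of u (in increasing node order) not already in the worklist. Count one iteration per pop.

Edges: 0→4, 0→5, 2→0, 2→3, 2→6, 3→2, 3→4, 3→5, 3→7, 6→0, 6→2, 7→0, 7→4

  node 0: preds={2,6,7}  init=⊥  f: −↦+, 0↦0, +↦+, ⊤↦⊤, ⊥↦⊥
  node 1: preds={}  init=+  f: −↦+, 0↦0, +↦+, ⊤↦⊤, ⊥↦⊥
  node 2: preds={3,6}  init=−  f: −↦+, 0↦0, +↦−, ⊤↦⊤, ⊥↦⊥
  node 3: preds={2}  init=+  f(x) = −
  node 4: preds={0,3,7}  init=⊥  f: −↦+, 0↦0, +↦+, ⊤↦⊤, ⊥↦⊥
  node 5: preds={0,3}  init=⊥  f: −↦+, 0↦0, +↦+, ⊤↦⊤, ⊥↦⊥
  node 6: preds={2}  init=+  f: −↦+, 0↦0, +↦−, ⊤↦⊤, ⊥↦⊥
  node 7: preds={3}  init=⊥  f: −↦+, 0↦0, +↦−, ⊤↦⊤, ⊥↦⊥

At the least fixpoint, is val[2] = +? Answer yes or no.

Iteration log — 15 steps:
  step 1. node 0  ⊔preds=⊤  new=⊤  old=⊥  +wl: 
  step 2. node 1  ⊔preds=⊥  new=+  stable
  step 3. node 2  ⊔preds=+  new=−  stable
  step 4. node 3  ⊔preds=−  new=⊤  old=+  +wl: 2
  step 5. node 4  ⊔preds=⊤  new=⊤  old=⊥  +wl: 
  step 6. node 5  ⊔preds=⊤  new=⊤  old=⊥  +wl: 
  step 7. node 6  ⊔preds=−  new=+  stable
  step 8. node 7  ⊔preds=⊤  new=⊤  old=⊥  +wl: 0,4
  step 9. node 2  ⊔preds=⊤  new=⊤  old=−  +wl: 3,6
  step 10. node 0  ⊔preds=⊤  new=⊤  stable
  step 11. node 4  ⊔preds=⊤  new=⊤  stable
  step 12. node 3  ⊔preds=⊤  new=⊤  stable
  step 13. node 6  ⊔preds=⊤  new=⊤  old=+  +wl: 0,2
  step 14. node 0  ⊔preds=⊤  new=⊤  stable
  step 15. node 2  ⊔preds=⊤  new=⊤  stable

Least fixpoint reached:
  node 0: ⊤
  node 1: +
  node 2: ⊤
  node 3: ⊤
  node 4: ⊤
  node 5: ⊤
  node 6: ⊤
  node 7: ⊤

no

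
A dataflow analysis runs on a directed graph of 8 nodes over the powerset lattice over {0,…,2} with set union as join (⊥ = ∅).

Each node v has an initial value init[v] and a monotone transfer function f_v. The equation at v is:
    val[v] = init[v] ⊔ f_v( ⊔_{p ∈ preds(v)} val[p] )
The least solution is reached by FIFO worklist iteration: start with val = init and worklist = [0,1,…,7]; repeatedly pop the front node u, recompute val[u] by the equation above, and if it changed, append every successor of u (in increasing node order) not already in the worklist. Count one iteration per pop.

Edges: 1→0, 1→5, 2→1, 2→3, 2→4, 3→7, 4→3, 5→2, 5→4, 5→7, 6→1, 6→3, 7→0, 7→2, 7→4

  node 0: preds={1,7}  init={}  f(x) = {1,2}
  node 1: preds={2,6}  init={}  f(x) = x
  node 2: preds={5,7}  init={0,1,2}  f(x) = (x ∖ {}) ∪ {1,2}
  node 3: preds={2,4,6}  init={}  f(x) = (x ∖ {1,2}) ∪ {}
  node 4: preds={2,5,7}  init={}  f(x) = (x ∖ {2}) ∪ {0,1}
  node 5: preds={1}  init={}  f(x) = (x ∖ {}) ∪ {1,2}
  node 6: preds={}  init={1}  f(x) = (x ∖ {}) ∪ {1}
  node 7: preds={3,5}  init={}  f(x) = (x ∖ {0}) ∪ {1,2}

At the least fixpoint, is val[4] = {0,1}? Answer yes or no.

Iteration log — 12 steps:
  step 1. node 0  ⊔preds={}  new={1,2}  old={}  +wl: 
  step 2. node 1  ⊔preds={0,1,2}  new={0,1,2}  old={}  +wl: 0
  step 3. node 2  ⊔preds={}  new={0,1,2}  stable
  step 4. node 3  ⊔preds={0,1,2}  new={0}  old={}  +wl: 
  step 5. node 4  ⊔preds={0,1,2}  new={0,1}  old={}  +wl: 3
  step 6. node 5  ⊔preds={0,1,2}  new={0,1,2}  old={}  +wl: 2,4
  step 7. node 6  ⊔preds={}  new={1}  stable
  step 8. node 7  ⊔preds={0,1,2}  new={1,2}  old={}  +wl: 
  step 9. node 0  ⊔preds={0,1,2}  new={1,2}  stable
  step 10. node 3  ⊔preds={0,1,2}  new={0}  stable
  step 11. node 2  ⊔preds={0,1,2}  new={0,1,2}  stable
  step 12. node 4  ⊔preds={0,1,2}  new={0,1}  stable

Least fixpoint reached:
  node 0: {1,2}
  node 1: {0,1,2}
  node 2: {0,1,2}
  node 3: {0}
  node 4: {0,1}
  node 5: {0,1,2}
  node 6: {1}
  node 7: {1,2}

yes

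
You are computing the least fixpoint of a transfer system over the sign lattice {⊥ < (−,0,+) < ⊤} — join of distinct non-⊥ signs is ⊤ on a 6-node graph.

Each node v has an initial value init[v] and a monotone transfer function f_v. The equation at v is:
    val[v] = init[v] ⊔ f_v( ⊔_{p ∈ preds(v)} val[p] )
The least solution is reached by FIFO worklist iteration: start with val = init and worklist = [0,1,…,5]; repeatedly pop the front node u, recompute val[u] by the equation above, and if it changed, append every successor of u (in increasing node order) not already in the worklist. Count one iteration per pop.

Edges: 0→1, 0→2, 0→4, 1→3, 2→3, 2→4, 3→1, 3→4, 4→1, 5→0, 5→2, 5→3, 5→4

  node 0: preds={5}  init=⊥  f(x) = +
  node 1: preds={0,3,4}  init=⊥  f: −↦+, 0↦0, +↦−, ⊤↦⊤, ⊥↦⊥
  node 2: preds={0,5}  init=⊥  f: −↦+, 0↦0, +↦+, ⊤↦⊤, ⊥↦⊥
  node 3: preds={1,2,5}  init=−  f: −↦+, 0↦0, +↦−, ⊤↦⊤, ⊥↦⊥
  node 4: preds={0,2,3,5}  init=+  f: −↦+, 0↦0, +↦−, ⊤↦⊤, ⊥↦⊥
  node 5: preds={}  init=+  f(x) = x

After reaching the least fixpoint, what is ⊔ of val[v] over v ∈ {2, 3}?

Trace (7 dequeues):
  [1] u=0 | in + | out + | prev ⊥ | push {}
  [2] u=1 | in ⊤ | out ⊤ | prev ⊥ | push {}
  [3] u=2 | in + | out + | prev ⊥ | push {}
  [4] u=3 | in ⊤ | out ⊤ | prev − | push {1}
  [5] u=4 | in ⊤ | out ⊤ | prev + | push {}
  [6] u=5 | in ⊥ | out + | ==
  [7] u=1 | in ⊤ | out ⊤ | ==

Converged values:
  [0] +
  [1] ⊤
  [2] +
  [3] ⊤
  [4] ⊤
  [5] +

⊤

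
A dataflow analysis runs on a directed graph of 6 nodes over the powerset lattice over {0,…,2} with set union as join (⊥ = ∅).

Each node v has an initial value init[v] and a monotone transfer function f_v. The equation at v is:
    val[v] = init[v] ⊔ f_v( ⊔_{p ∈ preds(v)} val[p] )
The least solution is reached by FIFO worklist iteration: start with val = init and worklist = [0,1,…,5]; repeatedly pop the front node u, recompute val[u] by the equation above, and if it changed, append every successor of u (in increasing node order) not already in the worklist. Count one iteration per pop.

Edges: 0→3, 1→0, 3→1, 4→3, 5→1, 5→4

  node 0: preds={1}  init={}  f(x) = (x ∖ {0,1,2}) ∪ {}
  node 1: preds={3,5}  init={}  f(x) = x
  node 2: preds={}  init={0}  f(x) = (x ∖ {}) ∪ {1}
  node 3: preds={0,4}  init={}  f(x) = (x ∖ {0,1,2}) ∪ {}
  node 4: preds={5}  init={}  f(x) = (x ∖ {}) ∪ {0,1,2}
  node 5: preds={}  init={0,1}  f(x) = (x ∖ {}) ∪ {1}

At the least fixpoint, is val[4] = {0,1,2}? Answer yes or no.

yes

Trace (8 dequeues):
  [1] u=0 | in {} | out {} | ==
  [2] u=1 | in {0,1} | out {0,1} | prev {} | push {0}
  [3] u=2 | in {} | out {0,1} | prev {0} | push {}
  [4] u=3 | in {} | out {} | ==
  [5] u=4 | in {0,1} | out {0,1,2} | prev {} | push {3}
  [6] u=5 | in {} | out {0,1} | ==
  [7] u=0 | in {0,1} | out {} | ==
  [8] u=3 | in {0,1,2} | out {} | ==

Converged values:
  [0] {}
  [1] {0,1}
  [2] {0,1}
  [3] {}
  [4] {0,1,2}
  [5] {0,1}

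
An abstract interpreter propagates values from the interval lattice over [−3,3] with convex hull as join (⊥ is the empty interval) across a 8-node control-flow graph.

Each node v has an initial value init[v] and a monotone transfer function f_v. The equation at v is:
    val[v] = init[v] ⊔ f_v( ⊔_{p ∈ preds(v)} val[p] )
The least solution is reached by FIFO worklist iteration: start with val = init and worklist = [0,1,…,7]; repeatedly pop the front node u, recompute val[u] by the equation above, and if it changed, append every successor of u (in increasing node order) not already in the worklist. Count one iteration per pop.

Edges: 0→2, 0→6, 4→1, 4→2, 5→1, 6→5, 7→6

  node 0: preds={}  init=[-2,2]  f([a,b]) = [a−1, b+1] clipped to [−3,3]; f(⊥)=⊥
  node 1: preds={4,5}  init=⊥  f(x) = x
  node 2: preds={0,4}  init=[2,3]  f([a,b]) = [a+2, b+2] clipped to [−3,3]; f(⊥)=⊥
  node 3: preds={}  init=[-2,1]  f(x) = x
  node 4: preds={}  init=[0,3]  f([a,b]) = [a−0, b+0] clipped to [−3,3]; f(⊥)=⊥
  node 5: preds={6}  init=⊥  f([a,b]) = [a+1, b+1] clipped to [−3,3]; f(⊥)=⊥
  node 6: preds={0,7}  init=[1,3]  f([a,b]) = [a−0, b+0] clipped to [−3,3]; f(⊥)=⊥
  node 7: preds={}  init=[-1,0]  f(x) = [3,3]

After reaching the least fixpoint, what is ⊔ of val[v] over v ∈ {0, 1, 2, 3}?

Iteration log — 12 steps:
  step 1. node 0  ⊔preds=⊥  new=[-2,2]  stable
  step 2. node 1  ⊔preds=[0,3]  new=[0,3]  old=⊥  +wl: 
  step 3. node 2  ⊔preds=[-2,3]  new=[0,3]  old=[2,3]  +wl: 
  step 4. node 3  ⊔preds=⊥  new=[-2,1]  stable
  step 5. node 4  ⊔preds=⊥  new=[0,3]  stable
  step 6. node 5  ⊔preds=[1,3]  new=[2,3]  old=⊥  +wl: 1
  step 7. node 6  ⊔preds=[-2,2]  new=[-2,3]  old=[1,3]  +wl: 5
  step 8. node 7  ⊔preds=⊥  new=[-1,3]  old=[-1,0]  +wl: 6
  step 9. node 1  ⊔preds=[0,3]  new=[0,3]  stable
  step 10. node 5  ⊔preds=[-2,3]  new=[-1,3]  old=[2,3]  +wl: 1
  step 11. node 6  ⊔preds=[-2,3]  new=[-2,3]  stable
  step 12. node 1  ⊔preds=[-1,3]  new=[-1,3]  old=[0,3]  +wl: 

Least fixpoint reached:
  node 0: [-2,2]
  node 1: [-1,3]
  node 2: [0,3]
  node 3: [-2,1]
  node 4: [0,3]
  node 5: [-1,3]
  node 6: [-2,3]
  node 7: [-1,3]

[-2,3]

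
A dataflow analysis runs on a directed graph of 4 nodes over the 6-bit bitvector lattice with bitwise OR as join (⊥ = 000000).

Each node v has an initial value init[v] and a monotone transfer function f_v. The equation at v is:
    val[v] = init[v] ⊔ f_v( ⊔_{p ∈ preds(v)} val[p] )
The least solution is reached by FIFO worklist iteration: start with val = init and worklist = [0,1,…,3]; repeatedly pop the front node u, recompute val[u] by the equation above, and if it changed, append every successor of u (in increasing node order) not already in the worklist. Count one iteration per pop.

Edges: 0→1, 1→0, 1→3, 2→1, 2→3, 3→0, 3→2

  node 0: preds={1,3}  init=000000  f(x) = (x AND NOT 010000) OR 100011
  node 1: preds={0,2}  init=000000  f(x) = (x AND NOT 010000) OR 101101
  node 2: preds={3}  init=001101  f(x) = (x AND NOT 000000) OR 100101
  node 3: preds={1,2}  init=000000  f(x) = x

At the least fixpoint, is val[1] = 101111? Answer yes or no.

Iteration log — 9 steps:
  step 1. node 0  ⊔preds=000000  new=100011  old=000000  +wl: 
  step 2. node 1  ⊔preds=101111  new=101111  old=000000  +wl: 0
  step 3. node 2  ⊔preds=000000  new=101101  old=001101  +wl: 1
  step 4. node 3  ⊔preds=101111  new=101111  old=000000  +wl: 2
  step 5. node 0  ⊔preds=101111  new=101111  old=100011  +wl: 
  step 6. node 1  ⊔preds=101111  new=101111  stable
  step 7. node 2  ⊔preds=101111  new=101111  old=101101  +wl: 1,3
  step 8. node 1  ⊔preds=101111  new=101111  stable
  step 9. node 3  ⊔preds=101111  new=101111  stable

Least fixpoint reached:
  node 0: 101111
  node 1: 101111
  node 2: 101111
  node 3: 101111

yes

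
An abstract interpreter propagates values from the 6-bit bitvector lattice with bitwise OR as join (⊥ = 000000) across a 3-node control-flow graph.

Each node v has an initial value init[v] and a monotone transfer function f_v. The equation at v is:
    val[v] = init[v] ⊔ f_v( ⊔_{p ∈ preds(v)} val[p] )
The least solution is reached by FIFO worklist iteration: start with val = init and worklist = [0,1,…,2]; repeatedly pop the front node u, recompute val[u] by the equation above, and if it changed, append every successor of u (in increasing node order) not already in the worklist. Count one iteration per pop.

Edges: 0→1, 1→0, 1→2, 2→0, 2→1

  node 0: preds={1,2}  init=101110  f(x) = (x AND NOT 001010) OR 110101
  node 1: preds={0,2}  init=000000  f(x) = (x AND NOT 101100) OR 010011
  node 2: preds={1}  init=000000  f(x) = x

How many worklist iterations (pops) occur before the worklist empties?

5

Trace (5 dequeues):
  [1] u=0 | in 000000 | out 111111 | prev 101110 | push {}
  [2] u=1 | in 111111 | out 010011 | prev 000000 | push {0}
  [3] u=2 | in 010011 | out 010011 | prev 000000 | push {1}
  [4] u=0 | in 010011 | out 111111 | ==
  [5] u=1 | in 111111 | out 010011 | ==

Converged values:
  [0] 111111
  [1] 010011
  [2] 010011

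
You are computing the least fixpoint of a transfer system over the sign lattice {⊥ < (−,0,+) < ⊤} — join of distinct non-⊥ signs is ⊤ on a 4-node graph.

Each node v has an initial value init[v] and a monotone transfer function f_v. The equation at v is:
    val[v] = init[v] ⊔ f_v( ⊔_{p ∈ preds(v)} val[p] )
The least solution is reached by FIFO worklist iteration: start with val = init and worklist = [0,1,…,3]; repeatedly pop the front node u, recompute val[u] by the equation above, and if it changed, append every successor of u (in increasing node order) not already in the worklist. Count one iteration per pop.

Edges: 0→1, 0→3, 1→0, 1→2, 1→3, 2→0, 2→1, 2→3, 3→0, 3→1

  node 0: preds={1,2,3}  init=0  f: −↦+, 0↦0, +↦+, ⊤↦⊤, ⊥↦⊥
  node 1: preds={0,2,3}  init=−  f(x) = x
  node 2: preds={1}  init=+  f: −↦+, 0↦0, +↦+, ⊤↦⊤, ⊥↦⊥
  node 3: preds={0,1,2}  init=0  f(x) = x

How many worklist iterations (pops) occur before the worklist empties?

6

Worklist (6 pops):
  #1 pop 0: in=⊤ → ⊤ (was 0); enqueue []
  #2 pop 1: in=⊤ → ⊤ (was −); enqueue [0]
  #3 pop 2: in=⊤ → ⊤ (was +); enqueue [1]
  #4 pop 3: in=⊤ → ⊤ (was 0); enqueue []
  #5 pop 0: in=⊤ → ⊤ (no change)
  #6 pop 1: in=⊤ → ⊤ (no change)

Fixpoint:
  val[0] = ⊤
  val[1] = ⊤
  val[2] = ⊤
  val[3] = ⊤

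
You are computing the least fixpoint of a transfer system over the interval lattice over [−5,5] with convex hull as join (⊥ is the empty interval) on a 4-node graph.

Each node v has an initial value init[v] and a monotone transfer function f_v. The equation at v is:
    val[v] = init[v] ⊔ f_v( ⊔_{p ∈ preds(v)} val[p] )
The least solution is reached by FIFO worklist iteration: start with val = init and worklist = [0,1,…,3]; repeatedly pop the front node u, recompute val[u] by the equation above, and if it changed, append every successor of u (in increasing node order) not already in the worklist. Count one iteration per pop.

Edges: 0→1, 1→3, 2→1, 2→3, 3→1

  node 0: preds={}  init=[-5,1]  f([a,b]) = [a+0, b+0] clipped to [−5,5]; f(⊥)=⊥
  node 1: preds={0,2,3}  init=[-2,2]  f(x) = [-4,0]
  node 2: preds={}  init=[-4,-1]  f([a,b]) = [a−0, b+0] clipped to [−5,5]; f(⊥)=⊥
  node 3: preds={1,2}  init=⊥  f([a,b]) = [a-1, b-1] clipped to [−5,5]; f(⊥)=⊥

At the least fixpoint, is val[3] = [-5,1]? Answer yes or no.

Worklist (5 pops):
  #1 pop 0: in=⊥ → [-5,1] (no change)
  #2 pop 1: in=[-5,1] → [-4,2] (was [-2,2]); enqueue []
  #3 pop 2: in=⊥ → [-4,-1] (no change)
  #4 pop 3: in=[-4,2] → [-5,1] (was ⊥); enqueue [1]
  #5 pop 1: in=[-5,1] → [-4,2] (no change)

Fixpoint:
  val[0] = [-5,1]
  val[1] = [-4,2]
  val[2] = [-4,-1]
  val[3] = [-5,1]

yes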